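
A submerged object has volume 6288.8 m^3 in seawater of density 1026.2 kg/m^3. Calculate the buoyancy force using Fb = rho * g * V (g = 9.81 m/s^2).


Formula: Fb = rho * g * V
Substituting: Fb = 1026.2 * 9.81 * 6288.8
Intermediate: 1026.2 * 9.81 = 10067.022
Result: Fb = 10067.022 * 6288.8 ≈ 63309000 N (5 s.f.)

63309000 N


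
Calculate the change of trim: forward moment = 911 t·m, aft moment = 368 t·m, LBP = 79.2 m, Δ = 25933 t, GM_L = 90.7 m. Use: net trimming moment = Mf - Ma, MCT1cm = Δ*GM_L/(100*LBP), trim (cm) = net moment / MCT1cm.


Formula: net trimming moment = Mf - Ma; MCT1cm = Δ*GM_L/(100*LBP); trim = net moment / MCT1cm
Step 1 — net trimming moment = 911 - 368 = 543 t·m
Step 2 — MCT1cm = 25933 * 90.7 / (100 * 79.2) = 296.9852 t·m/cm
Step 3 — trim = 543 / 296.9852 ≈ 1.8284 cm (5 s.f.)

1.8284 cm


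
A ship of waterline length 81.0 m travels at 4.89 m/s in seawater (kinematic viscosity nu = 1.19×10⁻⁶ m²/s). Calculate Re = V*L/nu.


Formula: Re = V * L / nu
Step 1 — V * L = 4.89 * 81.0 = 396.09 m^2/s
Step 2 — Re = 396.09 / 1.19e-6 = 3.33e+08

3.33e+08


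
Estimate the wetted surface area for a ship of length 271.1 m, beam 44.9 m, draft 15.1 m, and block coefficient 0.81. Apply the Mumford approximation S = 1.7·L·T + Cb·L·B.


Formula: S = 1.7*L*T + V/T with V = Cb*L*B*T, i.e. S = L * (1.7*T + Cb*B)
Step 1 — 1.7*T = 1.7 * 15.1 = 25.67 m
Step 2 — Cb*B = 0.81 * 44.9 = 36.369 m
Step 3 — 1.7*T + Cb*B = 25.67 + 36.369 = 62.039 m
Step 4 — S = 271.1 * 62.039 ≈ 16819 m^2 (5 s.f.)

16819 m^2


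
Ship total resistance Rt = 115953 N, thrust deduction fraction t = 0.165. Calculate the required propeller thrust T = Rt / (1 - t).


Formula: T = Rt / (1 - t)
Step 1 — (1 - t) = 1 - 0.165 = 0.835
Step 2 — T = 115953 / 0.835 ≈ 138870 N (5 s.f.)

138870 N


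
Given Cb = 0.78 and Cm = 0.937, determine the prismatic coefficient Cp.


Formula: Cp = Cb / Cm
Substituting: Cp = 0.78 / 0.937
Result: Cp ≈ 0.83244 (5 s.f.)

0.83244


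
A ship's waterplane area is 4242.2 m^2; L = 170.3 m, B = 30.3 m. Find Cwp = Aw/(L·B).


Formula: Cwp = Aw / (L * B)
Step 1 — L * B = 170.3 * 30.3 = 5160.09 m^2
Step 2 — Cwp = 4242.2 / 5160.09 ≈ 0.82212 (5 s.f.)

0.82212


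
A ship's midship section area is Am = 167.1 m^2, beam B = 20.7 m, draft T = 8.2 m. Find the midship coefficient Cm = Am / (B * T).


Formula: Cm = Am / (B * T)
Step 1 — B * T = 20.7 * 8.2 = 169.74 m^2
Step 2 — Cm = 167.1 / 169.74 ≈ 0.98445 (5 s.f.)

0.98445


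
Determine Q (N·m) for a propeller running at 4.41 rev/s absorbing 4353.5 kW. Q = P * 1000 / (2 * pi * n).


Formula: Q = P_W / (2 * pi * n)
Step 1 — P_W = 4353.5 kW * 1000 = 4353500.0 W
Step 2 — 2 * pi * n = 2 * pi * 4.41 = 27.708847
Step 3 — Q = 4353500.0 / 27.708847 ≈ 157120 N·m (5 s.f.)

157120 N·m


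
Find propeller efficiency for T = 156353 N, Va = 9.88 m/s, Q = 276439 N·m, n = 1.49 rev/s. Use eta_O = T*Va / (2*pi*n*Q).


Formula: eta = T * Va / (2 * pi * n * Q)
Step 1 — numerator = T * Va = 156353 * 9.88 = 1544767.64
Step 2 — 2 * pi * n = 2 * pi * 1.49 = 9.361946
Step 3 — denominator = 9.361946 * 276439 = 2588006.99
Step 4 — eta = 1544767.64 / 2588006.99 ≈ 0.59689 (5 s.f.)

0.59689


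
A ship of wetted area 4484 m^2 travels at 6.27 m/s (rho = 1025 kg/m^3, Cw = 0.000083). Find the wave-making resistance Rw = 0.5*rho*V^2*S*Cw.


Formula: Rw = 0.5 * rho * V^2 * S * Cw
Step 1 — V^2 = 6.27^2 = 39.3129
Step 2 — 0.5 * rho * V^2 = 0.5 * 1025 * 39.3129 = 20147.86125
Step 3 — Rw = 20147.86125 * 4484 * 0.000083 ≈ 7498.5 N (5 s.f.)

7498.5 N


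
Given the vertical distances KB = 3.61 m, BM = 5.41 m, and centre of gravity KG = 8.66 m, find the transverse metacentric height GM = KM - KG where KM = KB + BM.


Formula: GM = KB + BM - KG
Step 1 — KM = KB + BM = 3.61 + 5.41 = 9.02 m
Step 2 — GM = KM - KG = 9.02 - 8.66 = 0.36 m

0.36 m


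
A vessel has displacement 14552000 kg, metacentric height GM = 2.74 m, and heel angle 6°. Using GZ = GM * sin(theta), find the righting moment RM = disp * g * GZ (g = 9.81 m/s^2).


Formula: GZ = GM * sin(theta); RM = disp * g * GZ
Step 1 — GZ = 2.74 * sin(6°) = 2.74 * 0.104528 = 0.286407 m
Step 2 — RM = 14552000 * 9.81 * 0.286407 ≈ 40886000 N·m (5 s.f.)

40886000 N·m


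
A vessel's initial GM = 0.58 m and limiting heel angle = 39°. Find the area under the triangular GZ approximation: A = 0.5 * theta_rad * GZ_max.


Formula: GZ_max = GM * sin(theta); Area = 0.5 * theta_rad * GZ_max
Step 1 — GZ_max = 0.58 * sin(39°) = 0.58 * 0.62932 = 0.365006 m
Step 2 — theta_rad = 39 * pi/180 = 0.680678 rad
Step 3 — Area = 0.5 * 0.680678 * 0.365006 ≈ 0.12423 m·rad (5 s.f.)

0.12423 m·rad


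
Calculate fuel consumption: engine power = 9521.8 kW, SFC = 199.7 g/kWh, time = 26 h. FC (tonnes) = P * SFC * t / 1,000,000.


Formula: FC (tonnes) = P * SFC * t / 1,000,000
Step 1 — P * SFC * t = 9521.8 * 199.7 * 26 = 49439089.96 g
Step 2 — FC (tonnes) = 49439089.96 / 1,000,000 ≈ 49.439 tonnes (5 s.f.)

49.439 tonnes


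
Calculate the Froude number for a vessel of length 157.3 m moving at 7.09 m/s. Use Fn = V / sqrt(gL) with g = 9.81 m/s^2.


Formula: Fn = V / sqrt(g * L)
Step 1 — g * L = 9.81 * 157.3 = 1543.113
Step 2 — sqrt(g * L) = sqrt(1543.113) = 39.282477
Step 3 — Fn = 7.09 / 39.282477 ≈ 0.18049 (5 s.f.)

0.18049


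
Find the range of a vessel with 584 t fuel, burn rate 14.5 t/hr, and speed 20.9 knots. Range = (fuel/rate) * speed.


Formula: endurance = fuel / rate; range = endurance * speed
Step 1 — endurance = 584 / 14.5 = 40.2759 hours
Step 2 — range = 40.2759 * 20.9 ≈ 841.77 nautical miles (5 s.f.)

841.77 NM


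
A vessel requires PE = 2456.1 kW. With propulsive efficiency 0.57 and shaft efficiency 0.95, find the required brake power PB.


Formula: PB = PE / (eta_D * eta_S)
Step 1 — combined efficiency = eta_D * eta_S = 0.57 * 0.95 = 0.5415
Step 2 — PB = 2456.1 / 0.5415 ≈ 4535.7 kW (5 s.f.)

4535.7 kW


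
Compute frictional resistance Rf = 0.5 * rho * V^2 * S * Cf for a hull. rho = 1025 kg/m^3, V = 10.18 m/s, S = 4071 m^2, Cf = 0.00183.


Formula: Rf = 0.5 * rho * V^2 * S * Cf
Step 1 — V^2 = 10.18^2 = 103.6324
Step 2 — 0.5 * rho * V^2 = 0.5 * 1025 * 103.6324 = 53111.605
Step 3 — Rf = 53111.605 * 4071 * 0.00183 ≈ 395680 N (5 s.f.)

395680 N


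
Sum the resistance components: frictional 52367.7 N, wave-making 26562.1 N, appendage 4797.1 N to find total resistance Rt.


Formula: Rt = Rf + Rw + Ra
Substituting: Rt = 52367.7 + 26562.1 + 4797.1
Result: Rt = 83726.9 N

83726.9 N


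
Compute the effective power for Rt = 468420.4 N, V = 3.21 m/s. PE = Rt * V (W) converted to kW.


Formula: PE = Rt * V / 1000 (kW)
Step 1 — PE (W) = 468420.4 * 3.21 = 1503629.484 W
Step 2 — PE (kW) = 1503629.484 / 1000 ≈ 1503.6 kW (5 s.f.)

1503.6 kW


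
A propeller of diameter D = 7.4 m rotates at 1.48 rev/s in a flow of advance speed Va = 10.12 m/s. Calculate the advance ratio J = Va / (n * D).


Formula: J = Va / (n * D)
Step 1 — n * D = 1.48 * 7.4 = 10.952
Step 2 — J = 10.12 / 10.952 ≈ 0.92403 (5 s.f.)

0.92403


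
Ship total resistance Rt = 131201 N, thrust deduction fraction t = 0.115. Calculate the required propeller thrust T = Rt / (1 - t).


Formula: T = Rt / (1 - t)
Step 1 — (1 - t) = 1 - 0.115 = 0.885
Step 2 — T = 131201 / 0.885 ≈ 148250 N (5 s.f.)

148250 N


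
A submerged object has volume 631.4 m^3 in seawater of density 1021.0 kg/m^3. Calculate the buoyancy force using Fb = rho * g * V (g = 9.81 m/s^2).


Formula: Fb = rho * g * V
Substituting: Fb = 1021.0 * 9.81 * 631.4
Intermediate: 1021.0 * 9.81 = 10016.01
Result: Fb = 10016.01 * 631.4 ≈ 6324100 N (5 s.f.)

6324100 N


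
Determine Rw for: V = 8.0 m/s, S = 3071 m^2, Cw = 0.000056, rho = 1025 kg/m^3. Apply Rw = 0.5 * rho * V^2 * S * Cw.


Formula: Rw = 0.5 * rho * V^2 * S * Cw
Step 1 — V^2 = 8.0^2 = 64.0
Step 2 — 0.5 * rho * V^2 = 0.5 * 1025 * 64.0 = 32800.0
Step 3 — Rw = 32800.0 * 3071 * 0.000056 ≈ 5640.8 N (5 s.f.)

5640.8 N


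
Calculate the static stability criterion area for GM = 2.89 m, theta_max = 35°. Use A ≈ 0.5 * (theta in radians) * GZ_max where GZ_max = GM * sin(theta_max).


Formula: GZ_max = GM * sin(theta); Area = 0.5 * theta_rad * GZ_max
Step 1 — GZ_max = 2.89 * sin(35°) = 2.89 * 0.573576 = 1.657635 m
Step 2 — theta_rad = 35 * pi/180 = 0.610865 rad
Step 3 — Area = 0.5 * 0.610865 * 1.657635 ≈ 0.50630 m·rad (5 s.f.)

0.50630 m·rad


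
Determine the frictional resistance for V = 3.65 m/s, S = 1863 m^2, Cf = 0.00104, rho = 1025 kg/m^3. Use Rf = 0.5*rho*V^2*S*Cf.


Formula: Rf = 0.5 * rho * V^2 * S * Cf
Step 1 — V^2 = 3.65^2 = 13.3225
Step 2 — 0.5 * rho * V^2 = 0.5 * 1025 * 13.3225 = 6827.78125
Step 3 — Rf = 6827.78125 * 1863 * 0.00104 ≈ 13229 N (5 s.f.)

13229 N


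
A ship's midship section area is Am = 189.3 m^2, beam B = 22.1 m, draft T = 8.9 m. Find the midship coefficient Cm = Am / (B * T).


Formula: Cm = Am / (B * T)
Step 1 — B * T = 22.1 * 8.9 = 196.69 m^2
Step 2 — Cm = 189.3 / 196.69 ≈ 0.96243 (5 s.f.)

0.96243


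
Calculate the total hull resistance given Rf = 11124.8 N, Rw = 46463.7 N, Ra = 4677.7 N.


Formula: Rt = Rf + Rw + Ra
Substituting: Rt = 11124.8 + 46463.7 + 4677.7
Result: Rt = 62266.2 N

62266.2 N


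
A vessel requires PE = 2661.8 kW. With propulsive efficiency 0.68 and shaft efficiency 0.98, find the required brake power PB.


Formula: PB = PE / (eta_D * eta_S)
Step 1 — combined efficiency = eta_D * eta_S = 0.68 * 0.98 = 0.6664
Step 2 — PB = 2661.8 / 0.6664 ≈ 3994.3 kW (5 s.f.)

3994.3 kW


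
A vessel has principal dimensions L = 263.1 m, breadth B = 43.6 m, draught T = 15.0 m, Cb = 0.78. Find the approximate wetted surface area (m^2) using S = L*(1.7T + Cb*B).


Formula: S = 1.7*L*T + V/T with V = Cb*L*B*T, i.e. S = L * (1.7*T + Cb*B)
Step 1 — 1.7*T = 1.7 * 15.0 = 25.5 m
Step 2 — Cb*B = 0.78 * 43.6 = 34.008 m
Step 3 — 1.7*T + Cb*B = 25.5 + 34.008 = 59.508 m
Step 4 — S = 263.1 * 59.508 ≈ 15657 m^2 (5 s.f.)

15657 m^2


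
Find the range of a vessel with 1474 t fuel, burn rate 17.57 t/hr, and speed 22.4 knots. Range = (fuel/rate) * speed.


Formula: endurance = fuel / rate; range = endurance * speed
Step 1 — endurance = 1474 / 17.57 = 83.893 hours
Step 2 — range = 83.893 * 22.4 ≈ 1879.2 nautical miles (5 s.f.)

1879.2 NM


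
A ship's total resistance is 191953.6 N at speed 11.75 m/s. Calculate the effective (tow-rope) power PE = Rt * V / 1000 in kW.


Formula: PE = Rt * V / 1000 (kW)
Step 1 — PE (W) = 191953.6 * 11.75 = 2255454.8 W
Step 2 — PE (kW) = 2255454.8 / 1000 ≈ 2255.5 kW (5 s.f.)

2255.5 kW


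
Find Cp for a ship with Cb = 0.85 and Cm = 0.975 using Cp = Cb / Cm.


Formula: Cp = Cb / Cm
Substituting: Cp = 0.85 / 0.975
Result: Cp ≈ 0.87179 (5 s.f.)

0.87179


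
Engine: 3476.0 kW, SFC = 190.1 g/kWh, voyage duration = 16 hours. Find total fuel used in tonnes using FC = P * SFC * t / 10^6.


Formula: FC (tonnes) = P * SFC * t / 1,000,000
Step 1 — P * SFC * t = 3476.0 * 190.1 * 16 = 10572601.6 g
Step 2 — FC (tonnes) = 10572601.6 / 1,000,000 ≈ 10.573 tonnes (5 s.f.)

10.573 tonnes


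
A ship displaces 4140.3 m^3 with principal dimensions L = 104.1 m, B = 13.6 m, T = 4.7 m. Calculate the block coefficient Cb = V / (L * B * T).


Formula: Cb = V / (L * B * T)
Step 1 — L * B * T = 104.1 * 13.6 * 4.7 = 6654.072 m^3
Step 2 — Cb = 4140.3 / 6654.072 ≈ 0.62222 (5 s.f.)

0.62222


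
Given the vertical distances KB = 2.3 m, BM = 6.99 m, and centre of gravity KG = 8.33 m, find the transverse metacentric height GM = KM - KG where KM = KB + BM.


Formula: GM = KB + BM - KG
Step 1 — KM = KB + BM = 2.3 + 6.99 = 9.29 m
Step 2 — GM = KM - KG = 9.29 - 8.33 = 0.96 m

0.96 m


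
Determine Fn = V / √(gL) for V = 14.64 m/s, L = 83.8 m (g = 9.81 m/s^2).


Formula: Fn = V / sqrt(g * L)
Step 1 — g * L = 9.81 * 83.8 = 822.078
Step 2 — sqrt(g * L) = sqrt(822.078) = 28.671903
Step 3 — Fn = 14.64 / 28.671903 ≈ 0.51060 (5 s.f.)

0.51060


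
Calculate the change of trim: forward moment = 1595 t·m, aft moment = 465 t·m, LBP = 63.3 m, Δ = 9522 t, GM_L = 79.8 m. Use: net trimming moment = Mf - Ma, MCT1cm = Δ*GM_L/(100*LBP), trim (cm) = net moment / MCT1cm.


Formula: net trimming moment = Mf - Ma; MCT1cm = Δ*GM_L/(100*LBP); trim = net moment / MCT1cm
Step 1 — net trimming moment = 1595 - 465 = 1130 t·m
Step 2 — MCT1cm = 9522 * 79.8 / (100 * 63.3) = 120.0404 t·m/cm
Step 3 — trim = 1130 / 120.0404 ≈ 9.4135 cm (5 s.f.)

9.4135 cm


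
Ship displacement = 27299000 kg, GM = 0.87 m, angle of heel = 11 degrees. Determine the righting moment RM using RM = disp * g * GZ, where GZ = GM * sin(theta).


Formula: GZ = GM * sin(theta); RM = disp * g * GZ
Step 1 — GZ = 0.87 * sin(11°) = 0.87 * 0.190809 = 0.166004 m
Step 2 — RM = 27299000 * 9.81 * 0.166004 ≈ 44456000 N·m (5 s.f.)

44456000 N·m


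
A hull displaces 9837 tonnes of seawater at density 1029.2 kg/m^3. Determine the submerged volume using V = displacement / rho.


Formula: V = mass / rho
Step 1 — convert tonnes to kg: 9837 t * 1000 = 9837000 kg
Step 2 — V = 9837000 / 1029.2 ≈ 9557.9 m^3 (5 s.f.)

9557.9 m^3


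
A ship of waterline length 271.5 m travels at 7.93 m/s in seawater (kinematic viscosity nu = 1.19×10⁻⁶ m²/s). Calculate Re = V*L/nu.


Formula: Re = V * L / nu
Step 1 — V * L = 7.93 * 271.5 = 2152.995 m^2/s
Step 2 — Re = 2152.995 / 1.19e-6 = 1.81e+09

1.81e+09


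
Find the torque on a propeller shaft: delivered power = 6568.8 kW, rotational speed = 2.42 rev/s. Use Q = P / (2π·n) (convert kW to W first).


Formula: Q = P_W / (2 * pi * n)
Step 1 — P_W = 6568.8 kW * 1000 = 6568800.0 W
Step 2 — 2 * pi * n = 2 * pi * 2.42 = 15.205308
Step 3 — Q = 6568800.0 / 15.205308 ≈ 432010 N·m (5 s.f.)

432010 N·m


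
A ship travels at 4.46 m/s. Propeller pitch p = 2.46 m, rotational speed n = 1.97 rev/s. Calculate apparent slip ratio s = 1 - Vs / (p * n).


Formula: s = 1 - Vs / (p * n)
Step 1 — p * n = 2.46 * 1.97 = 4.8462
Step 2 — Vs / (p*n) = 4.46 / 4.8462 = 0.920309 (6 d.p.)
Step 3 — s = 1 - 0.920309 = 0.079691

0.079691


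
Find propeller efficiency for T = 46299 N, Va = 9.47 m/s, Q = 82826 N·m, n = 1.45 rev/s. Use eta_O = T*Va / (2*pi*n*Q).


Formula: eta = T * Va / (2 * pi * n * Q)
Step 1 — numerator = T * Va = 46299 * 9.47 = 438451.53
Step 2 — 2 * pi * n = 2 * pi * 1.45 = 9.110619
Step 3 — denominator = 9.110619 * 82826 = 754596.13
Step 4 — eta = 438451.53 / 754596.13 ≈ 0.58104 (5 s.f.)

0.58104


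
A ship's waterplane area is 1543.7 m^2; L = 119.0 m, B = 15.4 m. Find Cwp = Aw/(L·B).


Formula: Cwp = Aw / (L * B)
Step 1 — L * B = 119.0 * 15.4 = 1832.6 m^2
Step 2 — Cwp = 1543.7 / 1832.6 ≈ 0.84236 (5 s.f.)

0.84236


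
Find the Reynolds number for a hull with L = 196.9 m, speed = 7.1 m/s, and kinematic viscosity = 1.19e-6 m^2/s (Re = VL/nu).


Formula: Re = V * L / nu
Step 1 — V * L = 7.1 * 196.9 = 1397.99 m^2/s
Step 2 — Re = 1397.99 / 1.19e-6 = 1.17e+09

1.17e+09


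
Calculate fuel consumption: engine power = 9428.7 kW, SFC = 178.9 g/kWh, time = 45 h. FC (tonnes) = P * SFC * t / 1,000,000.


Formula: FC (tonnes) = P * SFC * t / 1,000,000
Step 1 — P * SFC * t = 9428.7 * 178.9 * 45 = 75905749.35 g
Step 2 — FC (tonnes) = 75905749.35 / 1,000,000 ≈ 75.906 tonnes (5 s.f.)

75.906 tonnes


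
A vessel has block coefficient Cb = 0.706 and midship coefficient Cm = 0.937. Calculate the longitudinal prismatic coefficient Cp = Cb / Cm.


Formula: Cp = Cb / Cm
Substituting: Cp = 0.706 / 0.937
Result: Cp ≈ 0.75347 (5 s.f.)

0.75347


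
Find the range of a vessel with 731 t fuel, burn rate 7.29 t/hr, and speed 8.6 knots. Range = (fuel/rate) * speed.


Formula: endurance = fuel / rate; range = endurance * speed
Step 1 — endurance = 731 / 7.29 = 100.2743 hours
Step 2 — range = 100.2743 * 8.6 ≈ 862.36 nautical miles (5 s.f.)

862.36 NM


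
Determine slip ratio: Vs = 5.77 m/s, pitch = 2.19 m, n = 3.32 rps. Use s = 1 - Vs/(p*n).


Formula: s = 1 - Vs / (p * n)
Step 1 — p * n = 2.19 * 3.32 = 7.2708
Step 2 — Vs / (p*n) = 5.77 / 7.2708 = 0.793585 (6 d.p.)
Step 3 — s = 1 - 0.793585 = 0.206415

0.206415


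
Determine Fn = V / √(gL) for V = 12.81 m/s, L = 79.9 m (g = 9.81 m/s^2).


Formula: Fn = V / sqrt(g * L)
Step 1 — g * L = 9.81 * 79.9 = 783.819
Step 2 — sqrt(g * L) = sqrt(783.819) = 27.996768
Step 3 — Fn = 12.81 / 27.996768 ≈ 0.45755 (5 s.f.)

0.45755


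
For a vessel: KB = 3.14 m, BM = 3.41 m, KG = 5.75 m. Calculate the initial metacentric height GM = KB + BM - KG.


Formula: GM = KB + BM - KG
Step 1 — KM = KB + BM = 3.14 + 3.41 = 6.55 m
Step 2 — GM = KM - KG = 6.55 - 5.75 = 0.8 m

0.8 m


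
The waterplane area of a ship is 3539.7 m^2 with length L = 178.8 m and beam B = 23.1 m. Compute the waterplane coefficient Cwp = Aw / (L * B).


Formula: Cwp = Aw / (L * B)
Step 1 — L * B = 178.8 * 23.1 = 4130.28 m^2
Step 2 — Cwp = 3539.7 / 4130.28 ≈ 0.85701 (5 s.f.)

0.85701


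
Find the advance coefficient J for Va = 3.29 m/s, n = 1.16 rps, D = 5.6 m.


Formula: J = Va / (n * D)
Step 1 — n * D = 1.16 * 5.6 = 6.496
Step 2 — J = 3.29 / 6.496 ≈ 0.50647 (5 s.f.)

0.50647


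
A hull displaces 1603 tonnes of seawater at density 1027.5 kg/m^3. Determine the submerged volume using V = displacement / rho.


Formula: V = mass / rho
Step 1 — convert tonnes to kg: 1603 t * 1000 = 1603000 kg
Step 2 — V = 1603000 / 1027.5 ≈ 1560.1 m^3 (5 s.f.)

1560.1 m^3


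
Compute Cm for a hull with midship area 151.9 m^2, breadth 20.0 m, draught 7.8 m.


Formula: Cm = Am / (B * T)
Step 1 — B * T = 20.0 * 7.8 = 156.0 m^2
Step 2 — Cm = 151.9 / 156.0 ≈ 0.97372 (5 s.f.)

0.97372


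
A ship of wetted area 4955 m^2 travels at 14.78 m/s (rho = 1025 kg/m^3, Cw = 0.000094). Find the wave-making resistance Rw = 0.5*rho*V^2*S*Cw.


Formula: Rw = 0.5 * rho * V^2 * S * Cw
Step 1 — V^2 = 14.78^2 = 218.4484
Step 2 — 0.5 * rho * V^2 = 0.5 * 1025 * 218.4484 = 111954.805
Step 3 — Rw = 111954.805 * 4955 * 0.000094 ≈ 52145 N (5 s.f.)

52145 N


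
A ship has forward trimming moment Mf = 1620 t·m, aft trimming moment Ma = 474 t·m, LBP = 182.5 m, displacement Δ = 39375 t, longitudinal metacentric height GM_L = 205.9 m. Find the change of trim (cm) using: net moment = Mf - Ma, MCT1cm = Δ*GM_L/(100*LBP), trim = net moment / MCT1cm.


Formula: net trimming moment = Mf - Ma; MCT1cm = Δ*GM_L/(100*LBP); trim = net moment / MCT1cm
Step 1 — net trimming moment = 1620 - 474 = 1146 t·m
Step 2 — MCT1cm = 39375 * 205.9 / (100 * 182.5) = 444.2363 t·m/cm
Step 3 — trim = 1146 / 444.2363 ≈ 2.5797 cm (5 s.f.)

2.5797 cm


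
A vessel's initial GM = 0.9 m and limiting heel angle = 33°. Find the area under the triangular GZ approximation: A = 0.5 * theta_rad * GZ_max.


Formula: GZ_max = GM * sin(theta); Area = 0.5 * theta_rad * GZ_max
Step 1 — GZ_max = 0.9 * sin(33°) = 0.9 * 0.544639 = 0.490175 m
Step 2 — theta_rad = 33 * pi/180 = 0.575959 rad
Step 3 — Area = 0.5 * 0.575959 * 0.490175 ≈ 0.14116 m·rad (5 s.f.)

0.14116 m·rad


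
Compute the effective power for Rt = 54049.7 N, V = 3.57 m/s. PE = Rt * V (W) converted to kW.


Formula: PE = Rt * V / 1000 (kW)
Step 1 — PE (W) = 54049.7 * 3.57 = 192957.429 W
Step 2 — PE (kW) = 192957.429 / 1000 ≈ 192.96 kW (5 s.f.)

192.96 kW


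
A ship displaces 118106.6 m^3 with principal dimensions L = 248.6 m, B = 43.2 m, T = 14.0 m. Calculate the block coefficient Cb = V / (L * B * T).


Formula: Cb = V / (L * B * T)
Step 1 — L * B * T = 248.6 * 43.2 * 14.0 = 150353.28 m^3
Step 2 — Cb = 118106.6 / 150353.28 ≈ 0.78553 (5 s.f.)

0.78553


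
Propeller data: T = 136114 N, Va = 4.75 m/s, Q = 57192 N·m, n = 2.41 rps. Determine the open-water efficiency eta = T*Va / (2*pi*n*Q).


Formula: eta = T * Va / (2 * pi * n * Q)
Step 1 — numerator = T * Va = 136114 * 4.75 = 646541.5
Step 2 — 2 * pi * n = 2 * pi * 2.41 = 15.142477
Step 3 — denominator = 15.142477 * 57192 = 866028.54
Step 4 — eta = 646541.5 / 866028.54 ≈ 0.74656 (5 s.f.)

0.74656


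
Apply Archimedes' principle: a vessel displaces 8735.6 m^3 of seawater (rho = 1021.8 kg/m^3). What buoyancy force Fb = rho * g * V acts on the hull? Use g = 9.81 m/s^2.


Formula: Fb = rho * g * V
Substituting: Fb = 1021.8 * 9.81 * 8735.6
Intermediate: 1021.8 * 9.81 = 10023.858
Result: Fb = 10023.858 * 8735.6 ≈ 87564000 N (5 s.f.)

87564000 N


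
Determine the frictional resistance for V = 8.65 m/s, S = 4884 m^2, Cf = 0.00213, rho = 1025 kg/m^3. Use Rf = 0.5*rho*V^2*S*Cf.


Formula: Rf = 0.5 * rho * V^2 * S * Cf
Step 1 — V^2 = 8.65^2 = 74.8225
Step 2 — 0.5 * rho * V^2 = 0.5 * 1025 * 74.8225 = 38346.53125
Step 3 — Rf = 38346.53125 * 4884 * 0.00213 ≈ 398920 N (5 s.f.)

398920 N


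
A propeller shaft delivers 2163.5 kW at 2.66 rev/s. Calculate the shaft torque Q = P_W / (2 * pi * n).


Formula: Q = P_W / (2 * pi * n)
Step 1 — P_W = 2163.5 kW * 1000 = 2163500.0 W
Step 2 — 2 * pi * n = 2 * pi * 2.66 = 16.713273
Step 3 — Q = 2163500.0 / 16.713273 ≈ 129450 N·m (5 s.f.)

129450 N·m


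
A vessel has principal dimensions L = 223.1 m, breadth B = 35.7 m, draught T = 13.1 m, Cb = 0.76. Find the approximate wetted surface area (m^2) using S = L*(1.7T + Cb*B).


Formula: S = 1.7*L*T + V/T with V = Cb*L*B*T, i.e. S = L * (1.7*T + Cb*B)
Step 1 — 1.7*T = 1.7 * 13.1 = 22.27 m
Step 2 — Cb*B = 0.76 * 35.7 = 27.132 m
Step 3 — 1.7*T + Cb*B = 22.27 + 27.132 = 49.402 m
Step 4 — S = 223.1 * 49.402 ≈ 11022 m^2 (5 s.f.)

11022 m^2


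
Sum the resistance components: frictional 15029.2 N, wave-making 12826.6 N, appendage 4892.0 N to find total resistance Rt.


Formula: Rt = Rf + Rw + Ra
Substituting: Rt = 15029.2 + 12826.6 + 4892.0
Result: Rt = 32747.8 N

32747.8 N


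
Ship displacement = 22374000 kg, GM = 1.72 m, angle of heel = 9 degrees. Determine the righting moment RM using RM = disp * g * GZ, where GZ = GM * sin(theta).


Formula: GZ = GM * sin(theta); RM = disp * g * GZ
Step 1 — GZ = 1.72 * sin(9°) = 1.72 * 0.156434 = 0.269066 m
Step 2 — RM = 22374000 * 9.81 * 0.269066 ≈ 59057000 N·m (5 s.f.)

59057000 N·m


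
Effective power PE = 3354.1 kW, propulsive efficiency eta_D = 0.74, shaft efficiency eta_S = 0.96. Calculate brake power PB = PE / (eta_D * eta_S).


Formula: PB = PE / (eta_D * eta_S)
Step 1 — combined efficiency = eta_D * eta_S = 0.74 * 0.96 = 0.7104
Step 2 — PB = 3354.1 / 0.7104 ≈ 4721.4 kW (5 s.f.)

4721.4 kW


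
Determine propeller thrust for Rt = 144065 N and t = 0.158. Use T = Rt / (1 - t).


Formula: T = Rt / (1 - t)
Step 1 — (1 - t) = 1 - 0.158 = 0.842
Step 2 — T = 144065 / 0.842 ≈ 171100 N (5 s.f.)

171100 N


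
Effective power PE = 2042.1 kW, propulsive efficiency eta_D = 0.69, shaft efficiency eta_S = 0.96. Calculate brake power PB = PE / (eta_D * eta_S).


Formula: PB = PE / (eta_D * eta_S)
Step 1 — combined efficiency = eta_D * eta_S = 0.69 * 0.96 = 0.6624
Step 2 — PB = 2042.1 / 0.6624 ≈ 3082.9 kW (5 s.f.)

3082.9 kW


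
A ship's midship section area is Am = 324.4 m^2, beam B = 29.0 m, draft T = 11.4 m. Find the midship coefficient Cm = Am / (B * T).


Formula: Cm = Am / (B * T)
Step 1 — B * T = 29.0 * 11.4 = 330.6 m^2
Step 2 — Cm = 324.4 / 330.6 ≈ 0.98125 (5 s.f.)

0.98125


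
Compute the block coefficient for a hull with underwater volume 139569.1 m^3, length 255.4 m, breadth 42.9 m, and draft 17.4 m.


Formula: Cb = V / (L * B * T)
Step 1 — L * B * T = 255.4 * 42.9 * 17.4 = 190645.884 m^3
Step 2 — Cb = 139569.1 / 190645.884 ≈ 0.73209 (5 s.f.)

0.73209


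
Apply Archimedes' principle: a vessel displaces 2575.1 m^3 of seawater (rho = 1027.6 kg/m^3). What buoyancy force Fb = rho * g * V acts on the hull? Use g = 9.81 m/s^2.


Formula: Fb = rho * g * V
Substituting: Fb = 1027.6 * 9.81 * 2575.1
Intermediate: 1027.6 * 9.81 = 10080.756
Result: Fb = 10080.756 * 2575.1 ≈ 25959000 N (5 s.f.)

25959000 N


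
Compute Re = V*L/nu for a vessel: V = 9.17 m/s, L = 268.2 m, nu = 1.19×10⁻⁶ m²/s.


Formula: Re = V * L / nu
Step 1 — V * L = 9.17 * 268.2 = 2459.394 m^2/s
Step 2 — Re = 2459.394 / 1.19e-6 = 2.07e+09

2.07e+09


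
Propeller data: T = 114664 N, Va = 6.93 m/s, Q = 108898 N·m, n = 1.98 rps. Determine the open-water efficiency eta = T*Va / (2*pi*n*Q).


Formula: eta = T * Va / (2 * pi * n * Q)
Step 1 — numerator = T * Va = 114664 * 6.93 = 794621.52
Step 2 — 2 * pi * n = 2 * pi * 1.98 = 12.440707
Step 3 — denominator = 12.440707 * 108898 = 1354768.11
Step 4 — eta = 794621.52 / 1354768.11 ≈ 0.58654 (5 s.f.)

0.58654


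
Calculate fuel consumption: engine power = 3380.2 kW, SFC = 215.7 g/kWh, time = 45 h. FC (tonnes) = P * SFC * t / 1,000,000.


Formula: FC (tonnes) = P * SFC * t / 1,000,000
Step 1 — P * SFC * t = 3380.2 * 215.7 * 45 = 32809911.3 g
Step 2 — FC (tonnes) = 32809911.3 / 1,000,000 ≈ 32.810 tonnes (5 s.f.)

32.810 tonnes


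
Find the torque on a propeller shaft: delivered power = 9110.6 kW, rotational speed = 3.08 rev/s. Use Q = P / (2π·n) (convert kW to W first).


Formula: Q = P_W / (2 * pi * n)
Step 1 — P_W = 9110.6 kW * 1000 = 9110600.0 W
Step 2 — 2 * pi * n = 2 * pi * 3.08 = 19.352211
Step 3 — Q = 9110600.0 / 19.352211 ≈ 470780 N·m (5 s.f.)

470780 N·m


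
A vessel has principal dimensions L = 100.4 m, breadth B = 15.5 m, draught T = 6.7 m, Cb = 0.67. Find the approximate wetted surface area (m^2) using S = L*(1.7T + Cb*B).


Formula: S = 1.7*L*T + V/T with V = Cb*L*B*T, i.e. S = L * (1.7*T + Cb*B)
Step 1 — 1.7*T = 1.7 * 6.7 = 11.39 m
Step 2 — Cb*B = 0.67 * 15.5 = 10.385 m
Step 3 — 1.7*T + Cb*B = 11.39 + 10.385 = 21.775 m
Step 4 — S = 100.4 * 21.775 ≈ 2186.2 m^2 (5 s.f.)

2186.2 m^2


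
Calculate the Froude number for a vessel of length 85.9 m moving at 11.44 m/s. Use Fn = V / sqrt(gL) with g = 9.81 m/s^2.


Formula: Fn = V / sqrt(g * L)
Step 1 — g * L = 9.81 * 85.9 = 842.679
Step 2 — sqrt(g * L) = sqrt(842.679) = 29.028934
Step 3 — Fn = 11.44 / 29.028934 ≈ 0.39409 (5 s.f.)

0.39409


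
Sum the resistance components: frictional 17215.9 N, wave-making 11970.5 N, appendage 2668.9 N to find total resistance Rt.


Formula: Rt = Rf + Rw + Ra
Substituting: Rt = 17215.9 + 11970.5 + 2668.9
Result: Rt = 31855.3 N

31855.3 N


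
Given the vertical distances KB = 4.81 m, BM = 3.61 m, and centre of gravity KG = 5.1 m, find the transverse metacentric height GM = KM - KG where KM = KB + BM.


Formula: GM = KB + BM - KG
Step 1 — KM = KB + BM = 4.81 + 3.61 = 8.42 m
Step 2 — GM = KM - KG = 8.42 - 5.1 = 3.32 m

3.32 m


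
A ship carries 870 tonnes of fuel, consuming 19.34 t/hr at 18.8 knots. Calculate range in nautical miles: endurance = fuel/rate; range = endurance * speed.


Formula: endurance = fuel / rate; range = endurance * speed
Step 1 — endurance = 870 / 19.34 = 44.9845 hours
Step 2 — range = 44.9845 * 18.8 ≈ 845.71 nautical miles (5 s.f.)

845.71 NM


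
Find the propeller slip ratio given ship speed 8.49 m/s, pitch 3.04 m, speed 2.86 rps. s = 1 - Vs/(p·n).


Formula: s = 1 - Vs / (p * n)
Step 1 — p * n = 3.04 * 2.86 = 8.6944
Step 2 — Vs / (p*n) = 8.49 / 8.6944 = 0.976491 (6 d.p.)
Step 3 — s = 1 - 0.976491 = 0.023509

0.023509


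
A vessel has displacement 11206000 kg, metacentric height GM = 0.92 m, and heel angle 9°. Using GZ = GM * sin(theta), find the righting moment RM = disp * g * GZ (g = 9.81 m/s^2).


Formula: GZ = GM * sin(theta); RM = disp * g * GZ
Step 1 — GZ = 0.92 * sin(9°) = 0.92 * 0.156434 = 0.143919 m
Step 2 — RM = 11206000 * 9.81 * 0.143919 ≈ 15821000 N·m (5 s.f.)

15821000 N·m


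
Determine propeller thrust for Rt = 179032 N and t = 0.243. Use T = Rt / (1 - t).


Formula: T = Rt / (1 - t)
Step 1 — (1 - t) = 1 - 0.243 = 0.757
Step 2 — T = 179032 / 0.757 ≈ 236500 N (5 s.f.)

236500 N


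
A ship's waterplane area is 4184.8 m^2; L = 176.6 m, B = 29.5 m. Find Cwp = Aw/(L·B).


Formula: Cwp = Aw / (L * B)
Step 1 — L * B = 176.6 * 29.5 = 5209.7 m^2
Step 2 — Cwp = 4184.8 / 5209.7 ≈ 0.80327 (5 s.f.)

0.80327


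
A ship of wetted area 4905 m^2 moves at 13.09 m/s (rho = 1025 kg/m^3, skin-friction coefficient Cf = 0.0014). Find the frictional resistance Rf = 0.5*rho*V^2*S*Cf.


Formula: Rf = 0.5 * rho * V^2 * S * Cf
Step 1 — V^2 = 13.09^2 = 171.3481
Step 2 — 0.5 * rho * V^2 = 0.5 * 1025 * 171.3481 = 87815.90125
Step 3 — Rf = 87815.90125 * 4905 * 0.0014 ≈ 603030 N (5 s.f.)

603030 N


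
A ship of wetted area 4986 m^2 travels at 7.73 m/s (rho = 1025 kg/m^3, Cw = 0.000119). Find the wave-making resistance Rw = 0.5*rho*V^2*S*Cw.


Formula: Rw = 0.5 * rho * V^2 * S * Cw
Step 1 — V^2 = 7.73^2 = 59.7529
Step 2 — 0.5 * rho * V^2 = 0.5 * 1025 * 59.7529 = 30623.36125
Step 3 — Rw = 30623.36125 * 4986 * 0.000119 ≈ 18170 N (5 s.f.)

18170 N


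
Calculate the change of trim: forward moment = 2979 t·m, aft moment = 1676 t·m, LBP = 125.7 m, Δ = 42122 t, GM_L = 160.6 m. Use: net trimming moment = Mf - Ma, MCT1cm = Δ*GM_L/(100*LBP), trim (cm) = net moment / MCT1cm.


Formula: net trimming moment = Mf - Ma; MCT1cm = Δ*GM_L/(100*LBP); trim = net moment / MCT1cm
Step 1 — net trimming moment = 2979 - 1676 = 1303 t·m
Step 2 — MCT1cm = 42122 * 160.6 / (100 * 125.7) = 538.1697 t·m/cm
Step 3 — trim = 1303 / 538.1697 ≈ 2.4212 cm (5 s.f.)

2.4212 cm


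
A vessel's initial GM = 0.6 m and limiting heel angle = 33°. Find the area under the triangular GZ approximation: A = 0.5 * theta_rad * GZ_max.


Formula: GZ_max = GM * sin(theta); Area = 0.5 * theta_rad * GZ_max
Step 1 — GZ_max = 0.6 * sin(33°) = 0.6 * 0.544639 = 0.326783 m
Step 2 — theta_rad = 33 * pi/180 = 0.575959 rad
Step 3 — Area = 0.5 * 0.575959 * 0.326783 ≈ 0.094107 m·rad (5 s.f.)

0.094107 m·rad


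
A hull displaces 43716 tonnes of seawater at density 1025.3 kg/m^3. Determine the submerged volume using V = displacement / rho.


Formula: V = mass / rho
Step 1 — convert tonnes to kg: 43716 t * 1000 = 43716000 kg
Step 2 — V = 43716000 / 1025.3 ≈ 42637 m^3 (5 s.f.)

42637 m^3


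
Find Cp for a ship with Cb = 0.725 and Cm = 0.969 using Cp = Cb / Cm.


Formula: Cp = Cb / Cm
Substituting: Cp = 0.725 / 0.969
Result: Cp ≈ 0.74819 (5 s.f.)

0.74819


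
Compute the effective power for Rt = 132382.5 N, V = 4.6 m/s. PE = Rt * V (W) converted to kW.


Formula: PE = Rt * V / 1000 (kW)
Step 1 — PE (W) = 132382.5 * 4.6 = 608959.5 W
Step 2 — PE (kW) = 608959.5 / 1000 ≈ 608.96 kW (5 s.f.)

608.96 kW


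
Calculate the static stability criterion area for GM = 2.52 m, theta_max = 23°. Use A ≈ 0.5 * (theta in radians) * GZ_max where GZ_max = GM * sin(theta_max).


Formula: GZ_max = GM * sin(theta); Area = 0.5 * theta_rad * GZ_max
Step 1 — GZ_max = 2.52 * sin(23°) = 2.52 * 0.390731 = 0.984642 m
Step 2 — theta_rad = 23 * pi/180 = 0.401426 rad
Step 3 — Area = 0.5 * 0.401426 * 0.984642 ≈ 0.19763 m·rad (5 s.f.)

0.19763 m·rad


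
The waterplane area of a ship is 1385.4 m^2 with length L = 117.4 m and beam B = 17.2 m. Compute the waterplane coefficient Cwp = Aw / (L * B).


Formula: Cwp = Aw / (L * B)
Step 1 — L * B = 117.4 * 17.2 = 2019.28 m^2
Step 2 — Cwp = 1385.4 / 2019.28 ≈ 0.68609 (5 s.f.)

0.68609


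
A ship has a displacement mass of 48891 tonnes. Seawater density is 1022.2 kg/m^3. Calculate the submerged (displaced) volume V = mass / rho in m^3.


Formula: V = mass / rho
Step 1 — convert tonnes to kg: 48891 t * 1000 = 48891000 kg
Step 2 — V = 48891000 / 1022.2 ≈ 47829 m^3 (5 s.f.)

47829 m^3


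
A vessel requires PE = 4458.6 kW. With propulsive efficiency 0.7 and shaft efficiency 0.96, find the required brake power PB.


Formula: PB = PE / (eta_D * eta_S)
Step 1 — combined efficiency = eta_D * eta_S = 0.7 * 0.96 = 0.672
Step 2 — PB = 4458.6 / 0.672 ≈ 6634.8 kW (5 s.f.)

6634.8 kW


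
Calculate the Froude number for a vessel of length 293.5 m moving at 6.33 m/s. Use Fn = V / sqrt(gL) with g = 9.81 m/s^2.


Formula: Fn = V / sqrt(g * L)
Step 1 — g * L = 9.81 * 293.5 = 2879.235
Step 2 — sqrt(g * L) = sqrt(2879.235) = 53.658504
Step 3 — Fn = 6.33 / 53.658504 ≈ 0.11797 (5 s.f.)

0.11797


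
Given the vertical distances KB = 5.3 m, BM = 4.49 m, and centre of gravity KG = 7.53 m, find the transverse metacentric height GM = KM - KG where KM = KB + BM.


Formula: GM = KB + BM - KG
Step 1 — KM = KB + BM = 5.3 + 4.49 = 9.79 m
Step 2 — GM = KM - KG = 9.79 - 7.53 = 2.26 m

2.26 m


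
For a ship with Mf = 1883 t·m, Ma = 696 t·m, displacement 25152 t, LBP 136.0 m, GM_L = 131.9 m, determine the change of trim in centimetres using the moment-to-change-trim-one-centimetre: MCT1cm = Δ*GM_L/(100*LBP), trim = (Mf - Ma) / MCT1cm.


Formula: net trimming moment = Mf - Ma; MCT1cm = Δ*GM_L/(100*LBP); trim = net moment / MCT1cm
Step 1 — net trimming moment = 1883 - 696 = 1187 t·m
Step 2 — MCT1cm = 25152 * 131.9 / (100 * 136.0) = 243.9374 t·m/cm
Step 3 — trim = 1187 / 243.9374 ≈ 4.8660 cm (5 s.f.)

4.8660 cm


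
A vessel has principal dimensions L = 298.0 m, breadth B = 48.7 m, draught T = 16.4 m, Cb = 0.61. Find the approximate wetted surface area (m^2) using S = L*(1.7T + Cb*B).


Formula: S = 1.7*L*T + V/T with V = Cb*L*B*T, i.e. S = L * (1.7*T + Cb*B)
Step 1 — 1.7*T = 1.7 * 16.4 = 27.88 m
Step 2 — Cb*B = 0.61 * 48.7 = 29.707 m
Step 3 — 1.7*T + Cb*B = 27.88 + 29.707 = 57.587 m
Step 4 — S = 298.0 * 57.587 ≈ 17161 m^2 (5 s.f.)

17161 m^2


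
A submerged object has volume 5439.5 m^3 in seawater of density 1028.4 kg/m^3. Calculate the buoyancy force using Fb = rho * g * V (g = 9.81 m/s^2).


Formula: Fb = rho * g * V
Substituting: Fb = 1028.4 * 9.81 * 5439.5
Intermediate: 1028.4 * 9.81 = 10088.604
Result: Fb = 10088.604 * 5439.5 ≈ 54877000 N (5 s.f.)

54877000 N


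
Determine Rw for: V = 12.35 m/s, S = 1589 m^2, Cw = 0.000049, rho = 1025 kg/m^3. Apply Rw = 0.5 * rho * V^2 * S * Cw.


Formula: Rw = 0.5 * rho * V^2 * S * Cw
Step 1 — V^2 = 12.35^2 = 152.5225
Step 2 — 0.5 * rho * V^2 = 0.5 * 1025 * 152.5225 = 78167.78125
Step 3 — Rw = 78167.78125 * 1589 * 0.000049 ≈ 6086.2 N (5 s.f.)

6086.2 N


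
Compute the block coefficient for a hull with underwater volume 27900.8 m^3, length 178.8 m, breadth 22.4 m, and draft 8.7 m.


Formula: Cb = V / (L * B * T)
Step 1 — L * B * T = 178.8 * 22.4 * 8.7 = 34844.544 m^3
Step 2 — Cb = 27900.8 / 34844.544 ≈ 0.80072 (5 s.f.)

0.80072


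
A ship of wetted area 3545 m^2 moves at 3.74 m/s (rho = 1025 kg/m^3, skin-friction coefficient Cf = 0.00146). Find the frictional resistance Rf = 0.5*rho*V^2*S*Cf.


Formula: Rf = 0.5 * rho * V^2 * S * Cf
Step 1 — V^2 = 3.74^2 = 13.9876
Step 2 — 0.5 * rho * V^2 = 0.5 * 1025 * 13.9876 = 7168.645
Step 3 — Rf = 7168.645 * 3545 * 0.00146 ≈ 37103 N (5 s.f.)

37103 N


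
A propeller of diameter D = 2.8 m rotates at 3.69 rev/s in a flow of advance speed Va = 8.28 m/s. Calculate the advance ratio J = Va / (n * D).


Formula: J = Va / (n * D)
Step 1 — n * D = 3.69 * 2.8 = 10.332
Step 2 — J = 8.28 / 10.332 ≈ 0.80139 (5 s.f.)

0.80139


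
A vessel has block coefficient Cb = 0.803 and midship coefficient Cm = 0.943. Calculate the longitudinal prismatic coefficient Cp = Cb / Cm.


Formula: Cp = Cb / Cm
Substituting: Cp = 0.803 / 0.943
Result: Cp ≈ 0.85154 (5 s.f.)

0.85154


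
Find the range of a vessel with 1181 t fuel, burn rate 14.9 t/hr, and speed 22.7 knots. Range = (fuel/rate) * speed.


Formula: endurance = fuel / rate; range = endurance * speed
Step 1 — endurance = 1181 / 14.9 = 79.2617 hours
Step 2 — range = 79.2617 * 22.7 ≈ 1799.2 nautical miles (5 s.f.)

1799.2 NM


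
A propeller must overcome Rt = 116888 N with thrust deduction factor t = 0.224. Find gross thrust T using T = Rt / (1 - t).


Formula: T = Rt / (1 - t)
Step 1 — (1 - t) = 1 - 0.224 = 0.776
Step 2 — T = 116888 / 0.776 ≈ 150630 N (5 s.f.)

150630 N


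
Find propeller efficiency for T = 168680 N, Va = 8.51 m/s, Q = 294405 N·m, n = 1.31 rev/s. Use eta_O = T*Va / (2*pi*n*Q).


Formula: eta = T * Va / (2 * pi * n * Q)
Step 1 — numerator = T * Va = 168680 * 8.51 = 1435466.8
Step 2 — 2 * pi * n = 2 * pi * 1.31 = 8.230973
Step 3 — denominator = 8.230973 * 294405 = 2423239.61
Step 4 — eta = 1435466.8 / 2423239.61 ≈ 0.59238 (5 s.f.)

0.59238


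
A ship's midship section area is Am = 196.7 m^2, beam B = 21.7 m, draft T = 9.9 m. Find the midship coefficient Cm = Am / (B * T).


Formula: Cm = Am / (B * T)
Step 1 — B * T = 21.7 * 9.9 = 214.83 m^2
Step 2 — Cm = 196.7 / 214.83 ≈ 0.91561 (5 s.f.)

0.91561


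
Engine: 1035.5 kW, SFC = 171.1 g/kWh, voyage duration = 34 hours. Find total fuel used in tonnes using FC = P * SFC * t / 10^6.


Formula: FC (tonnes) = P * SFC * t / 1,000,000
Step 1 — P * SFC * t = 1035.5 * 171.1 * 34 = 6023917.7 g
Step 2 — FC (tonnes) = 6023917.7 / 1,000,000 ≈ 6.0239 tonnes (5 s.f.)

6.0239 tonnes


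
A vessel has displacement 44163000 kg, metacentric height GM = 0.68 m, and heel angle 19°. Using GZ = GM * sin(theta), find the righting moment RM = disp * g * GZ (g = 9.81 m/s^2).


Formula: GZ = GM * sin(theta); RM = disp * g * GZ
Step 1 — GZ = 0.68 * sin(19°) = 0.68 * 0.325568 = 0.221386 m
Step 2 — RM = 44163000 * 9.81 * 0.221386 ≈ 95913000 N·m (5 s.f.)

95913000 N·m


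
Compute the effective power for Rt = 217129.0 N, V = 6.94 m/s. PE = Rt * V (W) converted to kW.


Formula: PE = Rt * V / 1000 (kW)
Step 1 — PE (W) = 217129.0 * 6.94 = 1506875.26 W
Step 2 — PE (kW) = 1506875.26 / 1000 ≈ 1506.9 kW (5 s.f.)

1506.9 kW


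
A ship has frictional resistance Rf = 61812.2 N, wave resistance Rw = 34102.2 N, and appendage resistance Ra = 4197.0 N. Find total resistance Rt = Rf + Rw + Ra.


Formula: Rt = Rf + Rw + Ra
Substituting: Rt = 61812.2 + 34102.2 + 4197.0
Result: Rt = 100111.4 N

100111.4 N


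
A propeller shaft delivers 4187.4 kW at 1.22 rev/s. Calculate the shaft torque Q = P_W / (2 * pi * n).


Formula: Q = P_W / (2 * pi * n)
Step 1 — P_W = 4187.4 kW * 1000 = 4187400.0 W
Step 2 — 2 * pi * n = 2 * pi * 1.22 = 7.665486
Step 3 — Q = 4187400.0 / 7.665486 ≈ 546270 N·m (5 s.f.)

546270 N·m


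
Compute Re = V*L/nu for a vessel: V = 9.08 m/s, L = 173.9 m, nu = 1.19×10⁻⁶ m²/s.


Formula: Re = V * L / nu
Step 1 — V * L = 9.08 * 173.9 = 1579.012 m^2/s
Step 2 — Re = 1579.012 / 1.19e-6 = 1.33e+09

1.33e+09


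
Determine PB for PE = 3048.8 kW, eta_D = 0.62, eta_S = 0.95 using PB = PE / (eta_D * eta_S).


Formula: PB = PE / (eta_D * eta_S)
Step 1 — combined efficiency = eta_D * eta_S = 0.62 * 0.95 = 0.589
Step 2 — PB = 3048.8 / 0.589 ≈ 5176.2 kW (5 s.f.)

5176.2 kW


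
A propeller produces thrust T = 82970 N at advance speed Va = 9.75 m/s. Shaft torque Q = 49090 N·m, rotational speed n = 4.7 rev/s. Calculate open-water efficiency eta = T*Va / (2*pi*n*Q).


Formula: eta = T * Va / (2 * pi * n * Q)
Step 1 — numerator = T * Va = 82970 * 9.75 = 808957.5
Step 2 — 2 * pi * n = 2 * pi * 4.7 = 29.530971
Step 3 — denominator = 29.530971 * 49090 = 1449675.37
Step 4 — eta = 808957.5 / 1449675.37 ≈ 0.55803 (5 s.f.)

0.55803


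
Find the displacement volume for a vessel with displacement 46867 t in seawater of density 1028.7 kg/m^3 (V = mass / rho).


Formula: V = mass / rho
Step 1 — convert tonnes to kg: 46867 t * 1000 = 46867000 kg
Step 2 — V = 46867000 / 1028.7 ≈ 45559 m^3 (5 s.f.)

45559 m^3


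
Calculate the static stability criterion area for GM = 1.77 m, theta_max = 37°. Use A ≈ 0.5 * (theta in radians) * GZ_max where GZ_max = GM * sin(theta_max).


Formula: GZ_max = GM * sin(theta); Area = 0.5 * theta_rad * GZ_max
Step 1 — GZ_max = 1.77 * sin(37°) = 1.77 * 0.601815 = 1.065213 m
Step 2 — theta_rad = 37 * pi/180 = 0.645772 rad
Step 3 — Area = 0.5 * 0.645772 * 1.065213 ≈ 0.34394 m·rad (5 s.f.)

0.34394 m·rad
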